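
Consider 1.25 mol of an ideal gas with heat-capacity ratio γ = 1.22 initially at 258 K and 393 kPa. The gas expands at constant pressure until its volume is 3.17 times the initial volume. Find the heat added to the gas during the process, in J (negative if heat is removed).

V₁ = nRT₁/P₁ = 1.25×8.314×258/393 = 6.82 L.
Isobaric: P stays 393 kPa; V/T = const ⇒ T₂ = 818 K, V₂ = 21.6 L.
W = PΔV = 393×(21.6−6.82) kPa·L = 5820 J.
ΔU = nCvΔT = 1.25×37.8×(818−258) = 26400 J.
Q = ΔU + W = nCpΔT = 32300 J.

32300 J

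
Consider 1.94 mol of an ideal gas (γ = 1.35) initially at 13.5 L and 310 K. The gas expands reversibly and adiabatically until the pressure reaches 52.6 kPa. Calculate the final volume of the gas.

57.3 L

P₁ = nRT₁/V₁ = 1.94×8.314×310/13.5 = 370 kPa.
Adiabatic: T₂/T₁ = (P₂/P₁)^((γ−1)/γ) ⇒ T₂ = 310×(0.142)^0.259 = 187 K; V₂ = 57.3 L.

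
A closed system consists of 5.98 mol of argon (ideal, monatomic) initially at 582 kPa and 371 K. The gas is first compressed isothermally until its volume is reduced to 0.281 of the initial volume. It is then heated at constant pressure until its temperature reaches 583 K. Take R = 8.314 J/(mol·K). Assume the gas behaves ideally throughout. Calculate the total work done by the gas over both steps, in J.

-12900 J

V₁ = nRT₁/P₁ = 5.98×8.314×371/582 = 31.7 L.
Step 1 — Isothermal: T stays 371 K; PV = const ⇒ V₂ = 8.91 L, P₂ = 2070 kPa.
ΔU = 0 (ideal gas, T constant).
W = nRT ln(V₂/V₁) = 5.98×8.314×371×ln(0.281) = -23400 J.
Q = ΔU + W = -23400 J.
State after step 1: P = 2070 kPa, V = 8.91 L, T = 371 K.
Step 2 — Isobaric: P stays 2070 kPa; V/T = const ⇒ T₂ = 583 K, V₂ = 14.0 L.
W = PΔV = 2070×(14.0−8.91) kPa·L = 10500 J.
ΔU = nCvΔT = 5.98×12.5×(583−371) = 15800 J.
Q = ΔU + W = nCpΔT = 26400 J.
Net over both steps: W = -12900 J, Q = 2940 J, ΔU = 15800 J.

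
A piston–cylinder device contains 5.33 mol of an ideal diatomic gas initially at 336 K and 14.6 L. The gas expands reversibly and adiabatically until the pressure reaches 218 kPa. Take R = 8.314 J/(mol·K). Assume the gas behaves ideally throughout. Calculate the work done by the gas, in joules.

13300 J

P₁ = nRT₁/V₁ = 5.33×8.314×336/14.6 = 1020 kPa.
Adiabatic: T₂/T₁ = (P₂/P₁)^((γ−1)/γ) ⇒ T₂ = 336×(0.214)^0.286 = 216 K; V₂ = 44.0 L.
ΔU = nCvΔT = 5.33×20.8×(216−336) = -13300 J.
Q = 0 for an adiabatic process, so W = −ΔU = 13300 J.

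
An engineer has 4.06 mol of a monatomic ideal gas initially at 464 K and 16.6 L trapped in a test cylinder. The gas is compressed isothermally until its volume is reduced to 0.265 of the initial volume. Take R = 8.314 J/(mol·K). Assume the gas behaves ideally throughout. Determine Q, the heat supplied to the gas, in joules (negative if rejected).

P₁ = nRT₁/V₁ = 4.06×8.314×464/16.6 = 944 kPa.
Isothermal: T stays 464 K; PV = const ⇒ V₂ = 4.40 L, P₂ = 3560 kPa.
ΔU = 0 (ideal gas, T constant).
W = nRT ln(V₂/V₁) = 4.06×8.314×464×ln(0.265) = -20800 J.
Q = ΔU + W = -20800 J.

-20800 J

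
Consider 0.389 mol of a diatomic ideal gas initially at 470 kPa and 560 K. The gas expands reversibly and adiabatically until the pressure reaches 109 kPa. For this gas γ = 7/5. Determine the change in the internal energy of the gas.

-1550 J

V₁ = nRT₁/P₁ = 0.389×8.314×560/470 = 3.85 L.
Adiabatic: T₂/T₁ = (P₂/P₁)^((γ−1)/γ) ⇒ T₂ = 560×(0.232)^0.286 = 369 K; V₂ = 10.9 L.
For an ideal gas ΔU = nCvΔT with Cv = (5/2)R = 20.8 J/(mol·K).
ΔU = 0.389×20.8×(369−560) = -1550 J.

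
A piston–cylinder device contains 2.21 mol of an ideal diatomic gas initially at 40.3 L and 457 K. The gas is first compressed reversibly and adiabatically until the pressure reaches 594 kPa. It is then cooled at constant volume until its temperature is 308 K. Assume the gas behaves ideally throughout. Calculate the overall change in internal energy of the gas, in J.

-6840 J

P₁ = nRT₁/V₁ = 2.21×8.314×457/40.3 = 208 kPa.
Step 1 — Adiabatic: T₂/T₁ = (P₂/P₁)^((γ−1)/γ) ⇒ T₂ = 457×(2.85)^0.286 = 616 K; V₂ = 19.1 L.
ΔU = nCvΔT = 2.21×20.8×(616−457) = 7330 J.
Q = 0 for an adiabatic process, so W = −ΔU = -7330 J.
State after step 1: P = 594 kPa, V = 19.1 L, T = 616 K.
Step 2 — Isochoric: V stays 19.1 L; P/T = const ⇒ T₂ = 308 K, P₂ = 297 kPa.
W = 0 (no volume change).
ΔU = nCvΔT = 2.21×20.8×(308−616) = -14200 J.
Q = ΔU = -14200 J.
Net over both steps: W = -7330 J, Q = -14200 J, ΔU = -6840 J.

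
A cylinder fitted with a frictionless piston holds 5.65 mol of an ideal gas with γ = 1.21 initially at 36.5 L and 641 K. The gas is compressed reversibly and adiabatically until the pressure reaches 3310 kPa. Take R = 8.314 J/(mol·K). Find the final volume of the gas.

11.6 L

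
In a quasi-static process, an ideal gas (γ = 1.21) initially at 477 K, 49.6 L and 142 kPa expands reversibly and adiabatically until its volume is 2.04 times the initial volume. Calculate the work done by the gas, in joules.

4660 J

n = P₁V₁/(RT₁) = 142×49.6/(8.314×477) = 1.78 mol.
Adiabatic: TV^(γ−1) = const ⇒ T₂ = 477×(0.490)^0.210 = 411 K; PV^γ = const ⇒ P₂ = 59.9 kPa.
ΔU = nCvΔT = 1.78×39.6×(411−477) = -4660 J.
Q = 0 for an adiabatic process, so W = −ΔU = 4660 J.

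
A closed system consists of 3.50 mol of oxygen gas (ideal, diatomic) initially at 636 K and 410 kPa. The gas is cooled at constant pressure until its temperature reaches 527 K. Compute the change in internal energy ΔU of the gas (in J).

-7930 J

V₁ = nRT₁/P₁ = 3.50×8.314×636/410 = 45.1 L.
Isobaric: P stays 410 kPa; V/T = const ⇒ T₂ = 527 K, V₂ = 37.4 L.
For an ideal gas ΔU = nCvΔT with Cv = (5/2)R = 20.8 J/(mol·K).
ΔU = 3.50×20.8×(527−636) = -7930 J.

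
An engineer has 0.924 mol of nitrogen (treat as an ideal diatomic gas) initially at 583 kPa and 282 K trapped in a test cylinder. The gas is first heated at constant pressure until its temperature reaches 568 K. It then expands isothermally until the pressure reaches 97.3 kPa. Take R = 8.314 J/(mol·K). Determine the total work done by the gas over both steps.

10000 J

V₁ = nRT₁/P₁ = 0.924×8.314×282/583 = 3.72 L.
Step 1 — Isobaric: P stays 583 kPa; V/T = const ⇒ T₂ = 568 K, V₂ = 7.48 L.
W = PΔV = 583×(7.48−3.72) kPa·L = 2200 J.
ΔU = nCvΔT = 0.924×20.8×(568−282) = 5490 J.
Q = ΔU + W = nCpΔT = 7690 J.
State after step 1: P = 583 kPa, V = 7.48 L, T = 568 K.
Step 2 — Isothermal: T stays 568 K; PV = const ⇒ V₂ = 44.8 L, P₂ = 97.3 kPa.
ΔU = 0 (ideal gas, T constant).
W = nRT ln(V₂/V₁) = 0.924×8.314×568×ln(5.99) = 7810 J.
Q = ΔU + W = 7810 J.
Net over both steps: W = 10000 J, Q = 15500 J, ΔU = 5490 J.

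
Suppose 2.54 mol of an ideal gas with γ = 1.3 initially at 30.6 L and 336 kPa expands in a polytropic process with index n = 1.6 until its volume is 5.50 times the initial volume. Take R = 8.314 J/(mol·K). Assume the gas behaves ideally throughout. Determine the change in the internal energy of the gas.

T₁ = P₁V₁/(nR) = 336×30.6/(2.54×8.314) = 487 K.
Polytropic n=1.6: T₂ = T₁(V₁/V₂)^(n−1) = 487×(0.182)^0.60 = 175 K; P₂ = P₁(V₁/V₂)^n = 22.0 kPa.
For an ideal gas ΔU = nCvΔT with Cv = R/(γ−1) = 27.7 J/(mol·K).
ΔU = 2.54×27.7×(175−487) = -21900 J.

-21900 J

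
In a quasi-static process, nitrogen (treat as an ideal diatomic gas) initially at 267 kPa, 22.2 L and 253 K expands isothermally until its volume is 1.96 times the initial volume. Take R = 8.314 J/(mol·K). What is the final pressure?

Isothermal: T stays 253 K; PV = const ⇒ V₂ = 43.5 L, P₂ = 136 kPa.

136 kPa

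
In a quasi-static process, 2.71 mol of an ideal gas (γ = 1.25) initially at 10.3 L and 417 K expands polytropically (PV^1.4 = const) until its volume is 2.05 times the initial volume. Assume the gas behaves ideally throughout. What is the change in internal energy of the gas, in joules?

-9380 J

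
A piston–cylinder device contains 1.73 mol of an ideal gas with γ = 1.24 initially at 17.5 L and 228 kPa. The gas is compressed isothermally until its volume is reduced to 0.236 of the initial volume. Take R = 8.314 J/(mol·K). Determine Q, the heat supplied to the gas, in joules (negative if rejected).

-5760 J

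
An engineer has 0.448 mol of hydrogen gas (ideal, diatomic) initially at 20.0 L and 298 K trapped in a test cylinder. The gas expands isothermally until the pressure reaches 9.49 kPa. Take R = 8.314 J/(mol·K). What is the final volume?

P₁ = nRT₁/V₁ = 0.448×8.314×298/20.0 = 55.5 kPa.
Isothermal: T stays 298 K; PV = const ⇒ V₂ = 117 L, P₂ = 9.49 kPa.

117 L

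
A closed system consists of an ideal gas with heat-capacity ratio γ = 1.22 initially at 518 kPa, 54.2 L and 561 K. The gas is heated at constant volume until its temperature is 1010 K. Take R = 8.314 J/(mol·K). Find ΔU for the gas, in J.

102000 J

n = P₁V₁/(RT₁) = 518×54.2/(8.314×561) = 6.02 mol.
Isochoric: V stays 54.2 L; P/T = const ⇒ T₂ = 1010 K, P₂ = 933 kPa.
For an ideal gas ΔU = nCvΔT with Cv = R/(γ−1) = 37.8 J/(mol·K).
ΔU = 6.02×37.8×(1010−561) = 102000 J.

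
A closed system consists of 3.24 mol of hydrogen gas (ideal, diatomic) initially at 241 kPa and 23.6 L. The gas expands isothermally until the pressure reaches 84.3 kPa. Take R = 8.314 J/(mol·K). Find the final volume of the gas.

67.5 L

T₁ = P₁V₁/(nR) = 241×23.6/(3.24×8.314) = 211 K.
Isothermal: T stays 211 K; PV = const ⇒ V₂ = 67.5 L, P₂ = 84.3 kPa.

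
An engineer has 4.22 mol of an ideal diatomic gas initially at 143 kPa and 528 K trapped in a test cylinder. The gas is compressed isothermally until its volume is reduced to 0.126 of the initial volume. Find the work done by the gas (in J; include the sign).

-38400 J

V₁ = nRT₁/P₁ = 4.22×8.314×528/143 = 130 L.
Isothermal: T stays 528 K; PV = const ⇒ V₂ = 16.3 L, P₂ = 1130 kPa.
W = nRT ln(V₂/V₁) = 4.22×8.314×528×ln(0.126) = -38400 J.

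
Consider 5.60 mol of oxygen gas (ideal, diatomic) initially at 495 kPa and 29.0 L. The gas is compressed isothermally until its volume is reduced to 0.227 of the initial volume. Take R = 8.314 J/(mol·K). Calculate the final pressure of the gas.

2180 kPa

T₁ = P₁V₁/(nR) = 495×29.0/(5.60×8.314) = 308 K.
Isothermal: T stays 308 K; PV = const ⇒ V₂ = 6.58 L, P₂ = 2180 kPa.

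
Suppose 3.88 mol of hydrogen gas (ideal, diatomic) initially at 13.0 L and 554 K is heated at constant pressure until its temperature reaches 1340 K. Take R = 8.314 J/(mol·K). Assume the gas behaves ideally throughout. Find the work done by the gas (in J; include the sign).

P₁ = nRT₁/V₁ = 3.88×8.314×554/13.0 = 1370 kPa.
Isobaric: P stays 1370 kPa; V/T = const ⇒ T₂ = 1340 K, V₂ = 31.4 L.
W = PΔV = 1370×(31.4−13.0) kPa·L = 25400 J.

25400 J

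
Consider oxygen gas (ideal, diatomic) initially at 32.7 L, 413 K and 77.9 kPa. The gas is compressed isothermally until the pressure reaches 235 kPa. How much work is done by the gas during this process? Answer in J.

-2810 J

n = P₁V₁/(RT₁) = 77.9×32.7/(8.314×413) = 0.742 mol.
Isothermal: T stays 413 K; PV = const ⇒ V₂ = 10.8 L, P₂ = 235 kPa.
W = nRT ln(V₂/V₁) = 0.742×8.314×413×ln(0.331) = -2810 J.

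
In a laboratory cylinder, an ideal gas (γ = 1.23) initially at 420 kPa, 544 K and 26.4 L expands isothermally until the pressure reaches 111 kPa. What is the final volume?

99.9 L

Isothermal: T stays 544 K; PV = const ⇒ V₂ = 99.9 L, P₂ = 111 kPa.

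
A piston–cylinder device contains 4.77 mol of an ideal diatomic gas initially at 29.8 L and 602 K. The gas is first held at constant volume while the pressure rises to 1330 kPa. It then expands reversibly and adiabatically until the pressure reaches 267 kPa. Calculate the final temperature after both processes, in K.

632 K

P₁ = nRT₁/V₁ = 4.77×8.314×602/29.8 = 801 kPa.
Step 1 — Isochoric: V stays 29.8 L; P/T = const ⇒ T₂ = 999 K, P₂ = 1330 kPa.
W = 0 (no volume change).
ΔU = nCvΔT = 4.77×20.8×(999−602) = 39400 J.
Q = ΔU = 39400 J.
State after step 1: P = 1330 kPa, V = 29.8 L, T = 999 K.
Step 2 — Adiabatic: T₂/T₁ = (P₂/P₁)^((γ−1)/γ) ⇒ T₂ = 999×(0.201)^0.286 = 632 K; V₂ = 93.8 L.
ΔU = nCvΔT = 4.77×20.8×(632−999) = -36500 J.
Q = 0 for an adiabatic process, so W = −ΔU = 36500 J.
Net over both steps: W = 36500 J, Q = 39400 J, ΔU = 2940 J.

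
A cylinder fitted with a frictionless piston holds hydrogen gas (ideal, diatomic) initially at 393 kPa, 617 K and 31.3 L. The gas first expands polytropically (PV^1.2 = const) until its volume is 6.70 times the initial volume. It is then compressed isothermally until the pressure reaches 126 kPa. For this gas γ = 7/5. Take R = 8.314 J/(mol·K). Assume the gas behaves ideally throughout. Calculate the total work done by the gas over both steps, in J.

n = P₁V₁/(RT₁) = 393×31.3/(8.314×617) = 2.40 mol.
Step 1 — Polytropic n=1.2: T₂ = T₁(V₁/V₂)^(n−1) = 617×(0.149)^0.20 = 422 K; P₂ = P₁(V₁/V₂)^n = 40.1 kPa.
W = (P₁V₁−P₂V₂)/(n−1) = (393×31.3−40.1×210)/0.20 = 19500 J.
ΔU = nCvΔT = 2.40×20.8×(422−617) = -9730 J.
Q = ΔU + W = 9730 J.
State after step 1: P = 40.1 kPa, V = 210 L, T = 422 K.
Step 2 — Isothermal: T stays 422 K; PV = const ⇒ V₂ = 66.7 L, P₂ = 126 kPa.
ΔU = 0 (ideal gas, T constant).
W = nRT ln(V₂/V₁) = 2.40×8.314×422×ln(0.318) = -9630 J.
Q = ΔU + W = -9630 J.
Net over both steps: W = 9830 J, Q = 103 J, ΔU = -9730 J.

9830 J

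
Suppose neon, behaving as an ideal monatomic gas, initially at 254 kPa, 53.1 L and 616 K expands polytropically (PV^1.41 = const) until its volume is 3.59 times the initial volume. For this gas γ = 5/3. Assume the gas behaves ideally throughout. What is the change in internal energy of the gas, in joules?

n = P₁V₁/(RT₁) = 254×53.1/(8.314×616) = 2.63 mol.
Polytropic n=1.41: T₂ = T₁(V₁/V₂)^(n−1) = 616×(0.279)^0.41 = 365 K; P₂ = P₁(V₁/V₂)^n = 41.9 kPa.
For an ideal gas ΔU = nCvΔT with Cv = (3/2)R = 12.5 J/(mol·K).
ΔU = 2.63×12.5×(365−616) = -8250 J.

-8250 J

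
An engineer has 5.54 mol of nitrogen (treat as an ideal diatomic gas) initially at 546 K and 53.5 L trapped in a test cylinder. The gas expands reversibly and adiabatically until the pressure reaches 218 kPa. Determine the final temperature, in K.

P₁ = nRT₁/V₁ = 5.54×8.314×546/53.5 = 470 kPa.
Adiabatic: T₂/T₁ = (P₂/P₁)^((γ−1)/γ) ⇒ T₂ = 546×(0.464)^0.286 = 438 K; V₂ = 92.6 L.

438 K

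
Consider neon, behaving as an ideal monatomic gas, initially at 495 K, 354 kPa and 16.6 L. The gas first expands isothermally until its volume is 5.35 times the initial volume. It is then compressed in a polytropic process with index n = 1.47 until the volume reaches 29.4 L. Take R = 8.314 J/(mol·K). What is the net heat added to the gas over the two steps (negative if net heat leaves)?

7340 J

n = P₁V₁/(RT₁) = 354×16.6/(8.314×495) = 1.43 mol.
Step 1 — Isothermal: T stays 495 K; PV = const ⇒ V₂ = 88.8 L, P₂ = 66.2 kPa.
ΔU = 0 (ideal gas, T constant).
W = nRT ln(V₂/V₁) = 1.43×8.314×495×ln(5.35) = 9860 J.
Q = ΔU + W = 9860 J.
State after step 1: P = 66.2 kPa, V = 88.8 L, T = 495 K.
Step 2 — Polytropic n=1.47: T₂ = T₁(V₁/V₂)^(n−1) = 495×(3.02)^0.47 = 832 K; P₂ = P₁(V₁/V₂)^n = 336 kPa.
W = (P₁V₁−P₂V₂)/(n−1) = (66.2×88.8−336×29.4)/0.47 = -8520 J.
ΔU = nCvΔT = 1.43×12.5×(832−495) = 6010 J.
Q = ΔU + W = -2510 J.
Net over both steps: W = 1340 J, Q = 7340 J, ΔU = 6010 J.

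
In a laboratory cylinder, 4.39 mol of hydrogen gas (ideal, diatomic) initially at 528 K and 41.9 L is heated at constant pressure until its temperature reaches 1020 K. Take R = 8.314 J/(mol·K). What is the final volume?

80.9 L

P₁ = nRT₁/V₁ = 4.39×8.314×528/41.9 = 460 kPa.
Isobaric: P stays 460 kPa; V/T = const ⇒ T₂ = 1020 K, V₂ = 80.9 L.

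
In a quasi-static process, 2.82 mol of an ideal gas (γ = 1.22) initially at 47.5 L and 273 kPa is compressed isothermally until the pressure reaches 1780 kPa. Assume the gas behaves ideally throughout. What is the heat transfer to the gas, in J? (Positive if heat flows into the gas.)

-24300 J

T₁ = P₁V₁/(nR) = 273×47.5/(2.82×8.314) = 553 K.
Isothermal: T stays 553 K; PV = const ⇒ V₂ = 7.29 L, P₂ = 1780 kPa.
ΔU = 0 (ideal gas, T constant).
W = nRT ln(V₂/V₁) = 2.82×8.314×553×ln(0.153) = -24300 J.
Q = ΔU + W = -24300 J.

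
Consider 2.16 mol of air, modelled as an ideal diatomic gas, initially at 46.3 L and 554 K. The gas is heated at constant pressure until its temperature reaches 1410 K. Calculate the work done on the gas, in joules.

P₁ = nRT₁/V₁ = 2.16×8.314×554/46.3 = 215 kPa.
Isobaric: P stays 215 kPa; V/T = const ⇒ T₂ = 1410 K, V₂ = 118 L.
W = PΔV = 215×(118−46.3) kPa·L = 15400 J.
Work done on the gas = −W_by = -15400 J.

-15400 J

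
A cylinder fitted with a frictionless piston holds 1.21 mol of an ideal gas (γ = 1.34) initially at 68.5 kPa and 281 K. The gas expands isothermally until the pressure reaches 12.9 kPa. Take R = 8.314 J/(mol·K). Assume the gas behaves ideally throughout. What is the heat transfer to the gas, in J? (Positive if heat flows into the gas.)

V₁ = nRT₁/P₁ = 1.21×8.314×281/68.5 = 41.3 L.
Isothermal: T stays 281 K; PV = const ⇒ V₂ = 219 L, P₂ = 12.9 kPa.
ΔU = 0 (ideal gas, T constant).
W = nRT ln(V₂/V₁) = 1.21×8.314×281×ln(5.31) = 4720 J.
Q = ΔU + W = 4720 J.

4720 J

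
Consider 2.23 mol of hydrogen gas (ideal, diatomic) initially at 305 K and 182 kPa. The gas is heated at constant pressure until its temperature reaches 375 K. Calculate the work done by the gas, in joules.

1300 J

V₁ = nRT₁/P₁ = 2.23×8.314×305/182 = 31.1 L.
Isobaric: P stays 182 kPa; V/T = const ⇒ T₂ = 375 K, V₂ = 38.2 L.
W = PΔV = 182×(38.2−31.1) kPa·L = 1300 J.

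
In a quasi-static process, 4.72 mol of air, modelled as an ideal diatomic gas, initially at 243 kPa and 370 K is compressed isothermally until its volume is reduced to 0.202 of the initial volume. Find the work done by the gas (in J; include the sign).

-23200 J

V₁ = nRT₁/P₁ = 4.72×8.314×370/243 = 59.8 L.
Isothermal: T stays 370 K; PV = const ⇒ V₂ = 12.1 L, P₂ = 1200 kPa.
W = nRT ln(V₂/V₁) = 4.72×8.314×370×ln(0.202) = -23200 J.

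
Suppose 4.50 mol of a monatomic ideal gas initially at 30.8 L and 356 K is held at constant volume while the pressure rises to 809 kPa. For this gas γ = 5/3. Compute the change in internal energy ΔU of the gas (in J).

17400 J

P₁ = nRT₁/V₁ = 4.50×8.314×356/30.8 = 432 kPa.
Isochoric: V stays 30.8 L; P/T = const ⇒ T₂ = 666 K, P₂ = 809 kPa.
For an ideal gas ΔU = nCvΔT with Cv = (3/2)R = 12.5 J/(mol·K).
ΔU = 4.50×12.5×(666−356) = 17400 J.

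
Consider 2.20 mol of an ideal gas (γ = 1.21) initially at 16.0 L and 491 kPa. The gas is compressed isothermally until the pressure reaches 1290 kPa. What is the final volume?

6.09 L

T₁ = P₁V₁/(nR) = 491×16.0/(2.20×8.314) = 430 K.
Isothermal: T stays 430 K; PV = const ⇒ V₂ = 6.09 L, P₂ = 1290 kPa.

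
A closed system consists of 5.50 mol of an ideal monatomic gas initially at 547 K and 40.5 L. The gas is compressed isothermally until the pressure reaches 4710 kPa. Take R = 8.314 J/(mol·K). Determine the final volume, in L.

P₁ = nRT₁/V₁ = 5.50×8.314×547/40.5 = 618 kPa.
Isothermal: T stays 547 K; PV = const ⇒ V₂ = 5.31 L, P₂ = 4710 kPa.

5.31 L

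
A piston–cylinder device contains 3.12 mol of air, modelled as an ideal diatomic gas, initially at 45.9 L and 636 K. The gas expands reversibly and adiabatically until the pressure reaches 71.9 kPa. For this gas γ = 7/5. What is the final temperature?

402 K

P₁ = nRT₁/V₁ = 3.12×8.314×636/45.9 = 359 kPa.
Adiabatic: T₂/T₁ = (P₂/P₁)^((γ−1)/γ) ⇒ T₂ = 636×(0.200)^0.286 = 402 K; V₂ = 145 L.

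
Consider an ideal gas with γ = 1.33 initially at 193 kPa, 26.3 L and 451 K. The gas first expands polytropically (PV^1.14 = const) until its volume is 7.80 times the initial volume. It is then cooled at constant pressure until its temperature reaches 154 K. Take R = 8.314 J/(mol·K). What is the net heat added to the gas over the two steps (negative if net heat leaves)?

n = P₁V₁/(RT₁) = 193×26.3/(8.314×451) = 1.35 mol.
Step 1 — Polytropic n=1.14: T₂ = T₁(V₁/V₂)^(n−1) = 451×(0.128)^0.14 = 338 K; P₂ = P₁(V₁/V₂)^n = 18.6 kPa.
W = (P₁V₁−P₂V₂)/(n−1) = (193×26.3−18.6×205)/0.14 = 9060 J.
ΔU = nCvΔT = 1.35×25.2×(338−451) = -3840 J.
Q = ΔU + W = 5220 J.
State after step 1: P = 18.6 kPa, V = 205 L, T = 338 K.
Step 2 — Isobaric: P stays 18.6 kPa; V/T = const ⇒ T₂ = 154 K, V₂ = 93.4 L.
W = PΔV = 18.6×(93.4−205) kPa·L = -2070 J.
ΔU = nCvΔT = 1.35×25.2×(154−338) = -6290 J.
Q = ΔU + W = nCpΔT = -8360 J.
Net over both steps: W = 6990 J, Q = -3140 J, ΔU = -10100 J.

-3140 J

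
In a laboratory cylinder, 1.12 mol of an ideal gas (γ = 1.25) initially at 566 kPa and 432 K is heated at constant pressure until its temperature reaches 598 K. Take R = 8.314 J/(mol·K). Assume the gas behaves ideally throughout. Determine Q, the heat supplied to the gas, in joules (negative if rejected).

7730 J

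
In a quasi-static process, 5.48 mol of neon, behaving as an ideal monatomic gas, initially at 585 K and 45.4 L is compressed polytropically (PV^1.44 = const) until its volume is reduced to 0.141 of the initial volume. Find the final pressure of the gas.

P₁ = nRT₁/V₁ = 5.48×8.314×585/45.4 = 587 kPa.
Polytropic n=1.44: T₂ = T₁(V₁/V₂)^(n−1) = 585×(7.09)^0.44 = 1390 K; P₂ = P₁(V₁/V₂)^n = 9860 kPa.

9860 kPa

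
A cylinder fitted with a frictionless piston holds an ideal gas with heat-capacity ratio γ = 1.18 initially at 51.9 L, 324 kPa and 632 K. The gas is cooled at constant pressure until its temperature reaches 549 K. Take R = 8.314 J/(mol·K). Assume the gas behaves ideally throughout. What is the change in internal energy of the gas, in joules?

-12300 J

n = P₁V₁/(RT₁) = 324×51.9/(8.314×632) = 3.20 mol.
Isobaric: P stays 324 kPa; V/T = const ⇒ T₂ = 549 K, V₂ = 45.1 L.
For an ideal gas ΔU = nCvΔT with Cv = R/(γ−1) = 46.2 J/(mol·K).
ΔU = 3.20×46.2×(549−632) = -12300 J.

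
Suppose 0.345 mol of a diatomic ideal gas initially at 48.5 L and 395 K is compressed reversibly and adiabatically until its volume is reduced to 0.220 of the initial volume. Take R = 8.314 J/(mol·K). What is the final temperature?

P₁ = nRT₁/V₁ = 0.345×8.314×395/48.5 = 23.4 kPa.
Adiabatic: TV^(γ−1) = const ⇒ T₂ = 395×(4.55)^0.400 = 724 K; PV^γ = const ⇒ P₂ = 195 kPa.

724 K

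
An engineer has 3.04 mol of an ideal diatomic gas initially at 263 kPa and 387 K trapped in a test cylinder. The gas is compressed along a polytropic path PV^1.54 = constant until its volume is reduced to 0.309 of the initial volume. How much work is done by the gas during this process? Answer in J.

V₁ = nRT₁/P₁ = 3.04×8.314×387/263 = 37.2 L.
Polytropic n=1.54: T₂ = T₁(V₁/V₂)^(n−1) = 387×(3.24)^0.54 = 730 K; P₂ = P₁(V₁/V₂)^n = 1600 kPa.
W = (P₁V₁−P₂V₂)/(n−1) = (263×37.2−1600×11.5)/0.54 = -16000 J.

-16000 J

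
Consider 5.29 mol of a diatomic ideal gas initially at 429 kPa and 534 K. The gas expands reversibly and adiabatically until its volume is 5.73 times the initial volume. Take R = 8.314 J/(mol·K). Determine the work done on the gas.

V₁ = nRT₁/P₁ = 5.29×8.314×534/429 = 54.7 L.
Adiabatic: TV^(γ−1) = const ⇒ T₂ = 534×(0.175)^0.400 = 266 K; PV^γ = const ⇒ P₂ = 37.2 kPa.
ΔU = nCvΔT = 5.29×20.8×(266−534) = -29500 J.
Q = 0 for an adiabatic process, so W = −ΔU = 29500 J.
Work done on the gas = −W_by = -29500 J.

-29500 J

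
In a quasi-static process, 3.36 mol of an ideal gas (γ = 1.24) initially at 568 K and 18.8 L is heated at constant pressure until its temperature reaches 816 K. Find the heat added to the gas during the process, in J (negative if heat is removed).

P₁ = nRT₁/V₁ = 3.36×8.314×568/18.8 = 844 kPa.
Isobaric: P stays 844 kPa; V/T = const ⇒ T₂ = 816 K, V₂ = 27.0 L.
W = PΔV = 844×(27.0−18.8) kPa·L = 6930 J.
ΔU = nCvΔT = 3.36×34.6×(816−568) = 28900 J.
Q = ΔU + W = nCpΔT = 35800 J.

35800 J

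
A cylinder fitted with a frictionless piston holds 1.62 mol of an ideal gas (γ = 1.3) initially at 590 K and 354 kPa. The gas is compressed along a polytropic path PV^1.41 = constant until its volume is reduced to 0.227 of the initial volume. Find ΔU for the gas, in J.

22200 J

V₁ = nRT₁/P₁ = 1.62×8.314×590/354 = 22.4 L.
Polytropic n=1.41: T₂ = T₁(V₁/V₂)^(n−1) = 590×(4.41)^0.41 = 1080 K; P₂ = P₁(V₁/V₂)^n = 2860 kPa.
For an ideal gas ΔU = nCvΔT with Cv = R/(γ−1) = 27.7 J/(mol·K).
ΔU = 1.62×27.7×(1080−590) = 22200 J.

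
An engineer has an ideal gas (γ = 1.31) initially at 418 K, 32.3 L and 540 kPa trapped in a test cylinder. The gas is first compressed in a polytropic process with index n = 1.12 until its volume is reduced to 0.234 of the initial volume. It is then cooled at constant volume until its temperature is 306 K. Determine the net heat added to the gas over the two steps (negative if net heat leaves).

n = P₁V₁/(RT₁) = 540×32.3/(8.314×418) = 5.02 mol.
Step 1 — Polytropic n=1.12: T₂ = T₁(V₁/V₂)^(n−1) = 418×(4.27)^0.12 = 498 K; P₂ = P₁(V₁/V₂)^n = 2750 kPa.
W = (P₁V₁−P₂V₂)/(n−1) = (540×32.3−2750×7.56)/0.12 = -27700 J.
ΔU = nCvΔT = 5.02×26.8×(498−418) = 10700 J.
Q = ΔU + W = -17000 J.
State after step 1: P = 2750 kPa, V = 7.56 L, T = 498 K.
Step 2 — Isochoric: V stays 7.56 L; P/T = const ⇒ T₂ = 306 K, P₂ = 1690 kPa.
W = 0 (no volume change).
ΔU = nCvΔT = 5.02×26.8×(306−498) = -25800 J.
Q = ΔU = -25800 J.
Net over both steps: W = -27700 J, Q = -42800 J, ΔU = -15100 J.

-42800 J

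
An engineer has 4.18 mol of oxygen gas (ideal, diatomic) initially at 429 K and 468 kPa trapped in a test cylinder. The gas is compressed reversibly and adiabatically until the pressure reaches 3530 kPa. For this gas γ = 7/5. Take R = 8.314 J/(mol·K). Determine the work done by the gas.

-29100 J

V₁ = nRT₁/P₁ = 4.18×8.314×429/468 = 31.9 L.
Adiabatic: T₂/T₁ = (P₂/P₁)^((γ−1)/γ) ⇒ T₂ = 429×(7.54)^0.286 = 764 K; V₂ = 7.52 L.
ΔU = nCvΔT = 4.18×20.8×(764−429) = 29100 J.
Q = 0 for an adiabatic process, so W = −ΔU = -29100 J.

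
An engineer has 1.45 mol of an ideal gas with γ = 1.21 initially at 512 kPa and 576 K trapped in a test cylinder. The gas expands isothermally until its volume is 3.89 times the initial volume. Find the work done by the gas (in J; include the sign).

V₁ = nRT₁/P₁ = 1.45×8.314×576/512 = 13.6 L.
Isothermal: T stays 576 K; PV = const ⇒ V₂ = 52.8 L, P₂ = 132 kPa.
W = nRT ln(V₂/V₁) = 1.45×8.314×576×ln(3.89) = 9430 J.

9430 J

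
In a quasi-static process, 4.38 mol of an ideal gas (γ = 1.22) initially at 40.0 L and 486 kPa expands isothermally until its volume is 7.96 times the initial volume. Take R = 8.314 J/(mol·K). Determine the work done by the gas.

T₁ = P₁V₁/(nR) = 486×40.0/(4.38×8.314) = 534 K.
Isothermal: T stays 534 K; PV = const ⇒ V₂ = 318 L, P₂ = 61.1 kPa.
W = nRT ln(V₂/V₁) = 4.38×8.314×534×ln(7.96) = 40300 J.

40300 J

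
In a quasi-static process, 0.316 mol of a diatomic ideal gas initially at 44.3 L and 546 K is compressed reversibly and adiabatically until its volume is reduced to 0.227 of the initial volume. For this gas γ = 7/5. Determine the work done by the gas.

P₁ = nRT₁/V₁ = 0.316×8.314×546/44.3 = 32.4 kPa.
Adiabatic: TV^(γ−1) = const ⇒ T₂ = 546×(4.41)^0.400 = 988 K; PV^γ = const ⇒ P₂ = 258 kPa.
ΔU = nCvΔT = 0.316×20.8×(988−546) = 2900 J.
Q = 0 for an adiabatic process, so W = −ΔU = -2900 J.

-2900 J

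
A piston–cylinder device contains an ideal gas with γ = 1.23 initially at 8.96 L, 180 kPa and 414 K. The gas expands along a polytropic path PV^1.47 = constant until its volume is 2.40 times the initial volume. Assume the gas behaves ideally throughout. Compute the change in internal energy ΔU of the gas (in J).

-2370 J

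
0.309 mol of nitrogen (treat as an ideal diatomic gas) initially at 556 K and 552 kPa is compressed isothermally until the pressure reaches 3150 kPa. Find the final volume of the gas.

0.453 L

V₁ = nRT₁/P₁ = 0.309×8.314×556/552 = 2.59 L.
Isothermal: T stays 556 K; PV = const ⇒ V₂ = 0.453 L, P₂ = 3150 kPa.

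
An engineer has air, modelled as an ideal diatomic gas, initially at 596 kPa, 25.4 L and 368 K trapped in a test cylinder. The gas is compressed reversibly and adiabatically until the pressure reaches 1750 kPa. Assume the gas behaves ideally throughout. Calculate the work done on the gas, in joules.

n = P₁V₁/(RT₁) = 596×25.4/(8.314×368) = 4.95 mol.
Adiabatic: T₂/T₁ = (P₂/P₁)^((γ−1)/γ) ⇒ T₂ = 368×(2.94)^0.286 = 501 K; V₂ = 11.8 L.
ΔU = nCvΔT = 4.95×20.8×(501−368) = 13600 J.
Q = 0 for an adiabatic process, so W = −ΔU = -13600 J.
Work done on the gas = −W_by = 13600 J.

13600 J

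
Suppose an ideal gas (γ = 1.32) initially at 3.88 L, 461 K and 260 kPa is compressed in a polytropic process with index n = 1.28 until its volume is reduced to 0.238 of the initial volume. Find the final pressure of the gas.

1630 kPa

Polytropic n=1.28: T₂ = T₁(V₁/V₂)^(n−1) = 461×(4.20)^0.28 = 689 K; P₂ = P₁(V₁/V₂)^n = 1630 kPa.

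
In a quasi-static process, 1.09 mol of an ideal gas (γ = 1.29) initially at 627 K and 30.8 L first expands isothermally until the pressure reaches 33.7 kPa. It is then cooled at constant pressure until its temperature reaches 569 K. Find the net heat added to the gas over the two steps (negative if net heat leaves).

7320 J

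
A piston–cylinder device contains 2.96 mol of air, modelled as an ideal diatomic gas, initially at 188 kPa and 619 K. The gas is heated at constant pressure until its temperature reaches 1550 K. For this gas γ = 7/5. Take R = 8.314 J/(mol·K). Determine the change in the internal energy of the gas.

V₁ = nRT₁/P₁ = 2.96×8.314×619/188 = 81.0 L.
Isobaric: P stays 188 kPa; V/T = const ⇒ T₂ = 1550 K, V₂ = 203 L.
For an ideal gas ΔU = nCvΔT with Cv = (5/2)R = 20.8 J/(mol·K).
ΔU = 2.96×20.8×(1550−619) = 57300 J.

57300 J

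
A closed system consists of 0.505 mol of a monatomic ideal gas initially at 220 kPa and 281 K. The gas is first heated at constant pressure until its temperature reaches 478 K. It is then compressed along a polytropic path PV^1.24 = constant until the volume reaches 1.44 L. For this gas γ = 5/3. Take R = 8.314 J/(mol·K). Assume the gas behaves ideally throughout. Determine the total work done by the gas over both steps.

-3830 J

V₁ = nRT₁/P₁ = 0.505×8.314×281/220 = 5.36 L.
Step 1 — Isobaric: P stays 220 kPa; V/T = const ⇒ T₂ = 478 K, V₂ = 9.12 L.
W = PΔV = 220×(9.12−5.36) kPa·L = 827 J.
ΔU = nCvΔT = 0.505×12.5×(478−281) = 1240 J.
Q = ΔU + W = nCpΔT = 2070 J.
State after step 1: P = 220 kPa, V = 9.12 L, T = 478 K.
Step 2 — Polytropic n=1.24: T₂ = T₁(V₁/V₂)^(n−1) = 478×(6.33)^0.24 = 744 K; P₂ = P₁(V₁/V₂)^n = 2170 kPa.
W = (P₁V₁−P₂V₂)/(n−1) = (220×9.12−2170×1.44)/0.24 = -4660 J.
ΔU = nCvΔT = 0.505×12.5×(744−478) = 1680 J.
Q = ΔU + W = -2980 J.
Net over both steps: W = -3830 J, Q = -916 J, ΔU = 2920 J.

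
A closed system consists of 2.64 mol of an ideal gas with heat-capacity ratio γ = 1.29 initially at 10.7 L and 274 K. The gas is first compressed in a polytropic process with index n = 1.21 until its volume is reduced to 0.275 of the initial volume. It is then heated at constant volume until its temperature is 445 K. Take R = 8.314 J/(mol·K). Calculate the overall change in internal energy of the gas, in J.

12900 J

P₁ = nRT₁/V₁ = 2.64×8.314×274/10.7 = 562 kPa.
Step 1 — Polytropic n=1.21: T₂ = T₁(V₁/V₂)^(n−1) = 274×(3.64)^0.21 = 359 K; P₂ = P₁(V₁/V₂)^n = 2680 kPa.
W = (P₁V₁−P₂V₂)/(n−1) = (562×10.7−2680×2.94)/0.21 = -8920 J.
ΔU = nCvΔT = 2.64×28.7×(359−274) = 6460 J.
Q = ΔU + W = -2460 J.
State after step 1: P = 2680 kPa, V = 2.94 L, T = 359 K.
Step 2 — Isochoric: V stays 2.94 L; P/T = const ⇒ T₂ = 445 K, P₂ = 3320 kPa.
W = 0 (no volume change).
ΔU = nCvΔT = 2.64×28.7×(445−359) = 6480 J.
Q = ΔU = 6480 J.
Net over both steps: W = -8920 J, Q = 4020 J, ΔU = 12900 J.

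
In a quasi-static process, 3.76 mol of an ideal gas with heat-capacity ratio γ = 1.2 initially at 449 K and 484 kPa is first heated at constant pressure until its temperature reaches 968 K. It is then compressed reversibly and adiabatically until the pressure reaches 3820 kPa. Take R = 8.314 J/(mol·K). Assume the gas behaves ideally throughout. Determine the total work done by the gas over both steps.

-46000 J

V₁ = nRT₁/P₁ = 3.76×8.314×449/484 = 29.0 L.
Step 1 — Isobaric: P stays 484 kPa; V/T = const ⇒ T₂ = 968 K, V₂ = 62.5 L.
W = PΔV = 484×(62.5−29.0) kPa·L = 16200 J.
ΔU = nCvΔT = 3.76×41.6×(968−449) = 81100 J.
Q = ΔU + W = nCpΔT = 97300 J.
State after step 1: P = 484 kPa, V = 62.5 L, T = 968 K.
Step 2 — Adiabatic: T₂/T₁ = (P₂/P₁)^((γ−1)/γ) ⇒ T₂ = 968×(7.89)^0.167 = 1370 K; V₂ = 11.2 L.
ΔU = nCvΔT = 3.76×41.6×(1370−968) = 62200 J.
Q = 0 for an adiabatic process, so W = −ΔU = -62200 J.
Net over both steps: W = -46000 J, Q = 97300 J, ΔU = 143000 J.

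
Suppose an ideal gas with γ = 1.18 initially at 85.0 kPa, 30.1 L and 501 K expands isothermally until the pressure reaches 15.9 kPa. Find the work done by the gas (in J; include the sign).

n = P₁V₁/(RT₁) = 85.0×30.1/(8.314×501) = 0.614 mol.
Isothermal: T stays 501 K; PV = const ⇒ V₂ = 161 L, P₂ = 15.9 kPa.
W = nRT ln(V₂/V₁) = 0.614×8.314×501×ln(5.35) = 4290 J.

4290 J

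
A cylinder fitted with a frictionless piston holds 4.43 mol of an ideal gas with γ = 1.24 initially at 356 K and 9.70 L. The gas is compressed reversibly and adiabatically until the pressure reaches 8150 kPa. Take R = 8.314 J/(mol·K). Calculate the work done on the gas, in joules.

22700 J

P₁ = nRT₁/V₁ = 4.43×8.314×356/9.70 = 1350 kPa.
Adiabatic: T₂/T₁ = (P₂/P₁)^((γ−1)/γ) ⇒ T₂ = 356×(6.03)^0.194 = 504 K; V₂ = 2.28 L.
ΔU = nCvΔT = 4.43×34.6×(504−356) = 22700 J.
Q = 0 for an adiabatic process, so W = −ΔU = -22700 J.
Work done on the gas = −W_by = 22700 J.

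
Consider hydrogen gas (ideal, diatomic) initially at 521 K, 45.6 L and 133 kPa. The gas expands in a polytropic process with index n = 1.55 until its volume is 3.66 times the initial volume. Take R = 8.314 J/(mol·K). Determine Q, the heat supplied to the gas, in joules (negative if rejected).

n = P₁V₁/(RT₁) = 133×45.6/(8.314×521) = 1.40 mol.
Polytropic n=1.55: T₂ = T₁(V₁/V₂)^(n−1) = 521×(0.273)^0.55 = 255 K; P₂ = P₁(V₁/V₂)^n = 17.8 kPa.
W = (P₁V₁−P₂V₂)/(n−1) = (133×45.6−17.8×167)/0.55 = 5630 J.
ΔU = nCvΔT = 1.40×20.8×(255−521) = -7730 J.
Q = ΔU + W = -2110 J.

-2110 J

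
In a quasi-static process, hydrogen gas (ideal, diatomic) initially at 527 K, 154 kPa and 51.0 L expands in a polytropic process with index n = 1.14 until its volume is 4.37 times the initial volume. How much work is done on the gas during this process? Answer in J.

-10500 J

n = P₁V₁/(RT₁) = 154×51.0/(8.314×527) = 1.79 mol.
Polytropic n=1.14: T₂ = T₁(V₁/V₂)^(n−1) = 527×(0.229)^0.14 = 429 K; P₂ = P₁(V₁/V₂)^n = 28.7 kPa.
W = (P₁V₁−P₂V₂)/(n−1) = (154×51.0−28.7×223)/0.14 = 10500 J.
Work done on the gas = −W_by = -10500 J.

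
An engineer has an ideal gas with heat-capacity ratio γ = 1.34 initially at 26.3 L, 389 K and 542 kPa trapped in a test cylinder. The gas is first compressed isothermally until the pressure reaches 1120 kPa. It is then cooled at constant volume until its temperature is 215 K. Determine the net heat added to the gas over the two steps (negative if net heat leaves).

n = P₁V₁/(RT₁) = 542×26.3/(8.314×389) = 4.41 mol.
Step 1 — Isothermal: T stays 389 K; PV = const ⇒ V₂ = 12.7 L, P₂ = 1120 kPa.
ΔU = 0 (ideal gas, T constant).
W = nRT ln(V₂/V₁) = 4.41×8.314×389×ln(0.484) = -10300 J.
Q = ΔU + W = -10300 J.
State after step 1: P = 1120 kPa, V = 12.7 L, T = 389 K.
Step 2 — Isochoric: V stays 12.7 L; P/T = const ⇒ T₂ = 215 K, P₂ = 619 kPa.
W = 0 (no volume change).
ΔU = nCvΔT = 4.41×24.5×(215−389) = -18800 J.
Q = ΔU = -18800 J.
Net over both steps: W = -10300 J, Q = -29100 J, ΔU = -18800 J.

-29100 J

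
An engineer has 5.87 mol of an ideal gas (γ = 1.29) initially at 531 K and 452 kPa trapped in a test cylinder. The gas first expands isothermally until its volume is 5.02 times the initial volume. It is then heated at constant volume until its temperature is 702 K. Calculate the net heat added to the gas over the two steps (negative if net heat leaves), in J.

70600 J

V₁ = nRT₁/P₁ = 5.87×8.314×531/452 = 57.3 L.
Step 1 — Isothermal: T stays 531 K; PV = const ⇒ V₂ = 288 L, P₂ = 90.0 kPa.
ΔU = 0 (ideal gas, T constant).
W = nRT ln(V₂/V₁) = 5.87×8.314×531×ln(5.02) = 41800 J.
Q = ΔU + W = 41800 J.
State after step 1: P = 90.0 kPa, V = 288 L, T = 531 K.
Step 2 — Isochoric: V stays 288 L; P/T = const ⇒ T₂ = 702 K, P₂ = 119 kPa.
W = 0 (no volume change).
ΔU = nCvΔT = 5.87×28.7×(702−531) = 28800 J.
Q = ΔU = 28800 J.
Net over both steps: W = 41800 J, Q = 70600 J, ΔU = 28800 J.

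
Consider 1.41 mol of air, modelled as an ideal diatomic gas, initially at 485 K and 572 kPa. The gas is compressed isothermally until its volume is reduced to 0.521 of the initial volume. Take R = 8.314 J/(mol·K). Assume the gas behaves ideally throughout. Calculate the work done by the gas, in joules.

-3710 J

V₁ = nRT₁/P₁ = 1.41×8.314×485/572 = 9.94 L.
Isothermal: T stays 485 K; PV = const ⇒ V₂ = 5.18 L, P₂ = 1100 kPa.
W = nRT ln(V₂/V₁) = 1.41×8.314×485×ln(0.521) = -3710 J.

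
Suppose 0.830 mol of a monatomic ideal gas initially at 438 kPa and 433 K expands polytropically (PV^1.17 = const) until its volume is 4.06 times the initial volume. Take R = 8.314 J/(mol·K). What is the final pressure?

85.0 kPa

V₁ = nRT₁/P₁ = 0.830×8.314×433/438 = 6.82 L.
Polytropic n=1.17: T₂ = T₁(V₁/V₂)^(n−1) = 433×(0.246)^0.17 = 341 K; P₂ = P₁(V₁/V₂)^n = 85.0 kPa.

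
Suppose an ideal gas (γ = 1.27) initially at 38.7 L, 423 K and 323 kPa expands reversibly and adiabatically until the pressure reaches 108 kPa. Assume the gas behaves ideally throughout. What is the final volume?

Adiabatic: T₂/T₁ = (P₂/P₁)^((γ−1)/γ) ⇒ T₂ = 423×(0.334)^0.213 = 335 K; V₂ = 91.7 L.

91.7 L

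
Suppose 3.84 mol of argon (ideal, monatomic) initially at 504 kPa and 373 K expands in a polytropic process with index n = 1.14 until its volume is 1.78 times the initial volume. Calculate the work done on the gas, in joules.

V₁ = nRT₁/P₁ = 3.84×8.314×373/504 = 23.6 L.
Polytropic n=1.14: T₂ = T₁(V₁/V₂)^(n−1) = 373×(0.562)^0.14 = 344 K; P₂ = P₁(V₁/V₂)^n = 261 kPa.
W = (P₁V₁−P₂V₂)/(n−1) = (504×23.6−261×42.1)/0.14 = 6600 J.
Work done on the gas = −W_by = -6600 J.

-6600 J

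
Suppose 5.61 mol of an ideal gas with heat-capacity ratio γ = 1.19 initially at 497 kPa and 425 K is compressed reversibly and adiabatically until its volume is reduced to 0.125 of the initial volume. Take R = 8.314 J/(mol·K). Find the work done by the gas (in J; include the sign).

V₁ = nRT₁/P₁ = 5.61×8.314×425/497 = 39.9 L.
Adiabatic: TV^(γ−1) = const ⇒ T₂ = 425×(8.00)^0.190 = 631 K; PV^γ = const ⇒ P₂ = 5900 kPa.
ΔU = nCvΔT = 5.61×43.8×(631−425) = 50600 J.
Q = 0 for an adiabatic process, so W = −ΔU = -50600 J.

-50600 J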